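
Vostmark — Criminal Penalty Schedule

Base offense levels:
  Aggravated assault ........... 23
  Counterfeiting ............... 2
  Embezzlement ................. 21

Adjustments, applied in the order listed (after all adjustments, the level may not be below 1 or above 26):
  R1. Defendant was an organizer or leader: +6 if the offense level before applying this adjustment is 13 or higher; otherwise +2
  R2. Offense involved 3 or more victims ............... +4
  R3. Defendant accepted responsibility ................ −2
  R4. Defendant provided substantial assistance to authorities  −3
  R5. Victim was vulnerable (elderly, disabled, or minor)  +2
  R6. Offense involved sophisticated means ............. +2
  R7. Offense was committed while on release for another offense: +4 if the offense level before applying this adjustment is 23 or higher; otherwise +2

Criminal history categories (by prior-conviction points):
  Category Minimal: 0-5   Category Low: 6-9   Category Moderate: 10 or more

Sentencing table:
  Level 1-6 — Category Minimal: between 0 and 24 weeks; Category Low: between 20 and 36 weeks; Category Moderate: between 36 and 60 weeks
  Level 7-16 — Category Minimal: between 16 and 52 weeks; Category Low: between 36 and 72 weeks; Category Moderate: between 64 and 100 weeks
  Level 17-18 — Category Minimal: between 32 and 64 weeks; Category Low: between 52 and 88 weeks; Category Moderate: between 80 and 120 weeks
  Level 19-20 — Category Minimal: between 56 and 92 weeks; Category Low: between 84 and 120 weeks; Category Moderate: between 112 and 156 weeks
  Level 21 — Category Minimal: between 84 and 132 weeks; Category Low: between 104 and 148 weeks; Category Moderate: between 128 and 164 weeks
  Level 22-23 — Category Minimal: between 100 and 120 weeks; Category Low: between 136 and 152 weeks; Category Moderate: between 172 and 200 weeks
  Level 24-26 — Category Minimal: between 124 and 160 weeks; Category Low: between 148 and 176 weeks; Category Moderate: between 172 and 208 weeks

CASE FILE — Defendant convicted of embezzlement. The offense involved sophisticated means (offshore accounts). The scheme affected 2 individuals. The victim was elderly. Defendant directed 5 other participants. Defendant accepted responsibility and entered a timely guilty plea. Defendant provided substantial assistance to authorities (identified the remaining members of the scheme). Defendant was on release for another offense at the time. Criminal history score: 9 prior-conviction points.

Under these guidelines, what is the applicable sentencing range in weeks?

Base offense level for embezzlement: 21.
R1 applies (level before this adjustment is 21 ≥ 13, so +6): 21 + 6 = 27.
R3 applies: 27 − 2 = 25.
R4 applies: 25 − 3 = 22.
R5 applies: 22 + 2 = 24.
R6 applies: 24 + 2 = 26.
R7 applies (level before this adjustment is 26 ≥ 23, so +4): 26 + 4 = 30.
Level 30 exceeds the maximum of 26; capped at 26.
Final offense level: 26.
Criminal history: 9 prior points → Category Low (6-9).
Level 26 falls in the 24-26 band.
Grid: Level 24-26 × Category Low = 148-176 weeks.

148-176 weeks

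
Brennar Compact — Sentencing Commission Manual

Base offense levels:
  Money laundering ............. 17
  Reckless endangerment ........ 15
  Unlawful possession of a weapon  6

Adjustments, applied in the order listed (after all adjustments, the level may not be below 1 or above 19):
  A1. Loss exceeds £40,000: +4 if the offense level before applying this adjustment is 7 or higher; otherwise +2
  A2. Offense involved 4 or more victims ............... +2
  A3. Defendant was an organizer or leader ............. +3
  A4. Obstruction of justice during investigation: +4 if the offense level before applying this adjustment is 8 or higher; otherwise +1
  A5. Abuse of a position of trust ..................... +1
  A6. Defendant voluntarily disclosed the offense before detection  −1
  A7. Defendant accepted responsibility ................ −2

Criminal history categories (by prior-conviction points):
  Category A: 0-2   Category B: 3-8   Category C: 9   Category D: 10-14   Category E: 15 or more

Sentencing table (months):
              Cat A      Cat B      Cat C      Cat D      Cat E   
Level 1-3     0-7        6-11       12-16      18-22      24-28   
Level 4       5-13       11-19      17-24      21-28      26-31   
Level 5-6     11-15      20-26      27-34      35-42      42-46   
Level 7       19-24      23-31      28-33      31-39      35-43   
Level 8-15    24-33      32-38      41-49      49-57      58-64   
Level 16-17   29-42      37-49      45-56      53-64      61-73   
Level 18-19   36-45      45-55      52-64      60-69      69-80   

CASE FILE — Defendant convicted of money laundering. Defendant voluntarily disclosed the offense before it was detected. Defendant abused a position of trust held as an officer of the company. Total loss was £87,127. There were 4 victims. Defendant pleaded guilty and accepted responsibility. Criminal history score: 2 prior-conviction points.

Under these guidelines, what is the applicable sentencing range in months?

Base offense level for money laundering: 17.
A1 applies (level before this adjustment is 17 ≥ 7, so +4): 17 + 4 = 21.
A2 applies: 21 + 2 = 23.
A5 applies: 23 + 1 = 24.
A6 applies: 24 − 1 = 23.
A7 applies: 23 − 2 = 21.
Level 21 exceeds the maximum of 19; capped at 19.
Final offense level: 19.
Criminal history: 2 prior points → Category A (0-2).
Level 19 falls in the 18-19 band.
Grid: Level 18-19 × Category A = 36-45 months.

36-45 months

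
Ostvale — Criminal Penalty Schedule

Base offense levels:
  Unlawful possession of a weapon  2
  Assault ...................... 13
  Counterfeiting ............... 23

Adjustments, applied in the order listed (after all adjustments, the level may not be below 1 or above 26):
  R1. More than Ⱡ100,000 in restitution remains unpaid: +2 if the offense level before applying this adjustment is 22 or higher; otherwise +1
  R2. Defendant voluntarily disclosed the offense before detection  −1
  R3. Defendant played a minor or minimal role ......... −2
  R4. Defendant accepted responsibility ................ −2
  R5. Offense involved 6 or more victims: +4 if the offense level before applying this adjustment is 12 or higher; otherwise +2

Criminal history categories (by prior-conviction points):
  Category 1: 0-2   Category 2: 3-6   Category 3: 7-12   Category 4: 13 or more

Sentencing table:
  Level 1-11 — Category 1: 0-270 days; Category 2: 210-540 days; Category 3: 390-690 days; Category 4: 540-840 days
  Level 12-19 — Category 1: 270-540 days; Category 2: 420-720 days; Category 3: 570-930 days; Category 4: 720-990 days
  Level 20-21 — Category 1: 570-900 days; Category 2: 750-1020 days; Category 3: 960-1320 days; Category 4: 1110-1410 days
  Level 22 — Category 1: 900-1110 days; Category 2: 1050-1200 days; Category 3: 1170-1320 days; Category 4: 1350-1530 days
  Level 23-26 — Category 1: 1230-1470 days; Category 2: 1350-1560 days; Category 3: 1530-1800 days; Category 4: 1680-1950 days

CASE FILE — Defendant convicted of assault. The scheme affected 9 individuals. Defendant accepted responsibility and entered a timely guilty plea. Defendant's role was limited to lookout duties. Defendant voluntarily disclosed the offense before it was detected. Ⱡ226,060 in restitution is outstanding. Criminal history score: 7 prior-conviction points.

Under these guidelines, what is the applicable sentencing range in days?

Base offense level for assault: 13.
R1 applies (level before this adjustment is 13 < 22, so +1): 13 + 1 = 14.
R2 applies: 14 − 1 = 13.
R3 applies: 13 − 2 = 11.
R4 applies: 11 − 2 = 9.
R5 applies (level before this adjustment is 9 < 12, so +2): 9 + 2 = 11.
Final offense level: 11.
Criminal history: 7 prior points → Category 3 (7-12).
Level 11 falls in the 1-11 band.
Grid: Level 1-11 × Category 3 = 390-690 days.

390-690 days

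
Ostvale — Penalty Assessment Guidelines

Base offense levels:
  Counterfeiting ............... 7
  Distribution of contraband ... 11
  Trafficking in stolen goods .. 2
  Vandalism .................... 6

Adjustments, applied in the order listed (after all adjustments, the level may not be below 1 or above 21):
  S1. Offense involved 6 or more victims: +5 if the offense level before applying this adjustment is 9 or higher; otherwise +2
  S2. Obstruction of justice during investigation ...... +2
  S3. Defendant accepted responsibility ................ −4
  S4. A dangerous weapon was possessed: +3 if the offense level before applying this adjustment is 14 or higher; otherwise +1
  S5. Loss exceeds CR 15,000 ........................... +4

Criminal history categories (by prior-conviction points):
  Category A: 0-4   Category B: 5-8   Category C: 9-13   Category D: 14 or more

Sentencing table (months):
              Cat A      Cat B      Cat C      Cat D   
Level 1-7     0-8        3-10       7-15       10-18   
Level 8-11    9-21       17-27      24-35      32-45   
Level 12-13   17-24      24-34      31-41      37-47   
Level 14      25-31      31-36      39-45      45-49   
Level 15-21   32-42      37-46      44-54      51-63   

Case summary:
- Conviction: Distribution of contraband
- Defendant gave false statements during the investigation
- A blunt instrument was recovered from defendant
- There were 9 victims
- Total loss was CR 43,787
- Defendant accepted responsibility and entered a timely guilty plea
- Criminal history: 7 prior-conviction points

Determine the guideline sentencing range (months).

Base offense level for distribution of contraband: 11.
S1 applies (level before this adjustment is 11 ≥ 9, so +5): 11 + 5 = 16.
S2 applies: 16 + 2 = 18.
S3 applies: 18 − 4 = 14.
S4 applies (level before this adjustment is 14 ≥ 14, so +3): 14 + 3 = 17.
S5 applies: 17 + 4 = 21.
Final offense level: 21.
Criminal history: 7 prior points → Category B (5-8).
Level 21 falls in the 15-21 band.
Grid: Level 15-21 × Category B = 37-46 months.

37-46 months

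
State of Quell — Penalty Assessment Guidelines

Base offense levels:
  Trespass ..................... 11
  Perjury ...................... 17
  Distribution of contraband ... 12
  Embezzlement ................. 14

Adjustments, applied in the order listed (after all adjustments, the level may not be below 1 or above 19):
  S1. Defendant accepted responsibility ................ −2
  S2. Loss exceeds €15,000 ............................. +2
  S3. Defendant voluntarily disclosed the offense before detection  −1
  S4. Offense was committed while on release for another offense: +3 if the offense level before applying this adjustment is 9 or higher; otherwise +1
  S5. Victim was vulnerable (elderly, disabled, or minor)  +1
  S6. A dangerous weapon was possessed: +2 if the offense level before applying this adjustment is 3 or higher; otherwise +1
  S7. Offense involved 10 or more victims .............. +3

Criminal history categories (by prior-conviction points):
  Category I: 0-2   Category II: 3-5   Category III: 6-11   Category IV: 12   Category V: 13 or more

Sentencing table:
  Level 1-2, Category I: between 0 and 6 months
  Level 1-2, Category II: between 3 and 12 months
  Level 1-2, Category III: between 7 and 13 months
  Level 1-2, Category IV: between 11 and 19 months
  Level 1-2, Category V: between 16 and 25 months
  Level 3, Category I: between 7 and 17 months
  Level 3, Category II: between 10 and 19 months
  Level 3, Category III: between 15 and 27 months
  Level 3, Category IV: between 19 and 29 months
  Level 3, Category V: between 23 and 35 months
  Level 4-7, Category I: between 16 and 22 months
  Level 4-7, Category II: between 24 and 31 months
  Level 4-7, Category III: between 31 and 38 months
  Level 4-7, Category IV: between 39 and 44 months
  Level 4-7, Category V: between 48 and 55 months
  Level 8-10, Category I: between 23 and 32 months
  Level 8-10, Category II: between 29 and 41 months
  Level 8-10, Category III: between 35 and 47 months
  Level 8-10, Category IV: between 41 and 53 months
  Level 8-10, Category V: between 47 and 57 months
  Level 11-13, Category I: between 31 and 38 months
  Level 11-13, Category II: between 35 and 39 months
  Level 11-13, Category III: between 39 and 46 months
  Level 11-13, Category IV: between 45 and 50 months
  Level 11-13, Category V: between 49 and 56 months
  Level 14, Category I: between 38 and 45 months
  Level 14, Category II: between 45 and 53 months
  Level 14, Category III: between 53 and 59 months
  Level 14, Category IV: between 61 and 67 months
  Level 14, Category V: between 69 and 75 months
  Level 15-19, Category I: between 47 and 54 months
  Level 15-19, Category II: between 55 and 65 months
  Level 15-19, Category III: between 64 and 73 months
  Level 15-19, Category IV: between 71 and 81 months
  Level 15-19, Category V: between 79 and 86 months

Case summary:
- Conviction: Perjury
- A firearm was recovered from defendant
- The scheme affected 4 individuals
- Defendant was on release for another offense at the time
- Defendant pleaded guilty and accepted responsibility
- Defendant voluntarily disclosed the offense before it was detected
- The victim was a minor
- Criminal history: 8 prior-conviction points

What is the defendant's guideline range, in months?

Base offense level for perjury: 17.
S1 applies: 17 − 2 = 15.
S3 applies: 15 − 1 = 14.
S4 applies (level before this adjustment is 14 ≥ 9, so +3): 14 + 3 = 17.
S5 applies: 17 + 1 = 18.
S6 applies (level before this adjustment is 18 ≥ 3, so +2): 18 + 2 = 20.
Level 20 exceeds the maximum of 19; capped at 19.
Final offense level: 19.
Criminal history: 8 prior points → Category III (6-11).
Level 19 falls in the 15-19 band.
Grid: Level 15-19 × Category III = 64-73 months.

64-73 months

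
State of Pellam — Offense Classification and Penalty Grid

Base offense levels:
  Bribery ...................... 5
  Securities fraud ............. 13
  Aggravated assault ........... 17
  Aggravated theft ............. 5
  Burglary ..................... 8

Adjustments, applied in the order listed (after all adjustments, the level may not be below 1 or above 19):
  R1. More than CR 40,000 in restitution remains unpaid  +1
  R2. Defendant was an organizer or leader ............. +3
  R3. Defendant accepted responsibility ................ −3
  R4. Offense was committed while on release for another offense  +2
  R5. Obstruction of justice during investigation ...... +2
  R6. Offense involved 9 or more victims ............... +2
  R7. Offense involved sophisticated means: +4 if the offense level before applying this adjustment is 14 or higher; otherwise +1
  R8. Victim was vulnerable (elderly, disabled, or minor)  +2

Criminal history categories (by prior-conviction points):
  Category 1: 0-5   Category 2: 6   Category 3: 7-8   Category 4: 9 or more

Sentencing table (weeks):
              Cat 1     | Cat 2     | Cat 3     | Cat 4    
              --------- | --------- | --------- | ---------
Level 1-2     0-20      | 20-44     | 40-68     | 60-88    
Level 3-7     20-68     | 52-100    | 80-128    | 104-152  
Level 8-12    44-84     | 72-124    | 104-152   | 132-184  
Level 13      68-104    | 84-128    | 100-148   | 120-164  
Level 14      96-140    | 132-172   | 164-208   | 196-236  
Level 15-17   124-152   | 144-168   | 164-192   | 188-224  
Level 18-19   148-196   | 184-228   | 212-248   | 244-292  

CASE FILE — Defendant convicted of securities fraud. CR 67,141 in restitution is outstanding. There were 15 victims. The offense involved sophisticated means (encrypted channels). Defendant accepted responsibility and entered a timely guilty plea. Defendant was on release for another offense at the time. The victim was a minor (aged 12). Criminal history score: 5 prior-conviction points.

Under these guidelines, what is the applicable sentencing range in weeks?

148-196 weeks

Base offense level for securities fraud: 13.
R1 applies: 13 + 1 = 14.
R2 does not apply.
R3 applies: 14 − 3 = 11.
R4 applies: 11 + 2 = 13.
R6 applies: 13 + 2 = 15.
R7 applies (level before this adjustment is 15 ≥ 14, so +4): 15 + 4 = 19.
R8 applies: 19 + 2 = 21.
Level 21 exceeds the maximum of 19; capped at 19.
Final offense level: 19.
Criminal history: 5 prior points → Category 1 (0-5).
Level 19 falls in the 18-19 band.
Grid: Level 18-19 × Category 1 = 148-196 weeks.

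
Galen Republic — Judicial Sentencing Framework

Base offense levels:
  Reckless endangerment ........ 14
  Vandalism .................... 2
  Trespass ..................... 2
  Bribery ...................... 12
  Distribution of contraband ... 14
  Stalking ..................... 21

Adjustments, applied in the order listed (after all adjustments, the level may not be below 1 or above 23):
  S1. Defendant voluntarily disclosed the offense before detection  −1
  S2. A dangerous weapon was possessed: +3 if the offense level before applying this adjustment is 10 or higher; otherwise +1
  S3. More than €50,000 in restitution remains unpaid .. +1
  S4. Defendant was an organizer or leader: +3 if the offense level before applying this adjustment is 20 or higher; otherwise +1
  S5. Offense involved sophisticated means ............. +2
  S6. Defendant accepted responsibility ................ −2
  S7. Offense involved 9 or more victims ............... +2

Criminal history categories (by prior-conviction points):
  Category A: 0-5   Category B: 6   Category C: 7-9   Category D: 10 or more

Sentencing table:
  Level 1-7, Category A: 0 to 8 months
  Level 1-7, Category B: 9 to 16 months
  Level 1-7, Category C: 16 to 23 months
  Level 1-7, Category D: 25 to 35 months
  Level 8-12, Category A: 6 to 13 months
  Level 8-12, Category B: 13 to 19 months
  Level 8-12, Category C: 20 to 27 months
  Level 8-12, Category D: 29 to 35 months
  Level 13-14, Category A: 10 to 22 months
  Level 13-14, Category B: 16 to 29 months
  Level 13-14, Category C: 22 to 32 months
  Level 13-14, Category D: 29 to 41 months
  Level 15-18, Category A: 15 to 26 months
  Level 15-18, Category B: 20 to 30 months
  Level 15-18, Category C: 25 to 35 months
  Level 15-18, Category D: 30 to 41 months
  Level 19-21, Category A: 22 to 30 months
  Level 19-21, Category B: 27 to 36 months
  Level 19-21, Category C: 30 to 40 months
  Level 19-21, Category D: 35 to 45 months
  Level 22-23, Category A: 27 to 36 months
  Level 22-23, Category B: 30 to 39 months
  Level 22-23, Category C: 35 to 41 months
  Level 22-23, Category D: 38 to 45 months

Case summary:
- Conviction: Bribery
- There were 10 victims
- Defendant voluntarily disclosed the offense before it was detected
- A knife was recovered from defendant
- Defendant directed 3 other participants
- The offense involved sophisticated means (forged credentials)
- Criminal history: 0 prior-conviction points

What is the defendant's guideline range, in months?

22-30 months

Base offense level for bribery: 12.
S1 applies: 12 − 1 = 11.
S2 applies (level before this adjustment is 11 ≥ 10, so +3): 11 + 3 = 14.
S4 applies (level before this adjustment is 14 < 20, so +1): 14 + 1 = 15.
S5 applies: 15 + 2 = 17.
S7 applies: 17 + 2 = 19.
Final offense level: 19.
Criminal history: 0 prior points → Category A (0-5).
Level 19 falls in the 19-21 band.
Grid: Level 19-21 × Category A = 22-30 months.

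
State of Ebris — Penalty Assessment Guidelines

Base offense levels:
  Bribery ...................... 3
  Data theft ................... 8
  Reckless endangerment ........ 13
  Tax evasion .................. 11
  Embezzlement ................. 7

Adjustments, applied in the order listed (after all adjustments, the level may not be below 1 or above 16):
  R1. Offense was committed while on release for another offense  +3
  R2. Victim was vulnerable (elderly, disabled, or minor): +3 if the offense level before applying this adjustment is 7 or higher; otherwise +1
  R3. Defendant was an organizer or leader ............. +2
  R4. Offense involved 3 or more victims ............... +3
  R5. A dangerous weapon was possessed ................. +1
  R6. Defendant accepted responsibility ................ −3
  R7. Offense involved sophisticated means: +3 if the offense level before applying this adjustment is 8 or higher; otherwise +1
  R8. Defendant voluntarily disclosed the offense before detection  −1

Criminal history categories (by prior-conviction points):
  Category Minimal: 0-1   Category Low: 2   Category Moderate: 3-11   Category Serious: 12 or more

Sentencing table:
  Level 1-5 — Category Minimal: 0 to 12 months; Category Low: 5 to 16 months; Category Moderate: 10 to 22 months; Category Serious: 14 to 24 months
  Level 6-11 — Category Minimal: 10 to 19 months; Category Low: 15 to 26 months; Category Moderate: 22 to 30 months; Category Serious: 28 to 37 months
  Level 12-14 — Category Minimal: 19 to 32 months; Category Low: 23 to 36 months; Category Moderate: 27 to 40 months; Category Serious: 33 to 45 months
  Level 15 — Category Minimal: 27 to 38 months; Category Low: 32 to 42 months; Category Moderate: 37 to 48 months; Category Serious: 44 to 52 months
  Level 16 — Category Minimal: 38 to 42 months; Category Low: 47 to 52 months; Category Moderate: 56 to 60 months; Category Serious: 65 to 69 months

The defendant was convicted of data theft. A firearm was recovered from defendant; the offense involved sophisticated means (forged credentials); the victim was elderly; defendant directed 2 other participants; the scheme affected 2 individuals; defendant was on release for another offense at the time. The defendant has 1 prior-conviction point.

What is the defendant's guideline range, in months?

38-42 months

Base offense level for data theft: 8.
R1 applies: 8 + 3 = 11.
R2 applies (level before this adjustment is 11 ≥ 7, so +3): 11 + 3 = 14.
R3 applies: 14 + 2 = 16.
R4 does not apply.
R5 applies: 16 + 1 = 17.
R6 does not apply.
R7 applies (level before this adjustment is 17 ≥ 8, so +3): 17 + 3 = 20.
R8 does not apply.
Level 20 exceeds the maximum of 16; capped at 16.
Final offense level: 16.
Criminal history: 1 prior point → Category Minimal (0-1).
Level 16 falls in the 16 band.
Grid: Level 16 × Category Minimal = 38-42 months.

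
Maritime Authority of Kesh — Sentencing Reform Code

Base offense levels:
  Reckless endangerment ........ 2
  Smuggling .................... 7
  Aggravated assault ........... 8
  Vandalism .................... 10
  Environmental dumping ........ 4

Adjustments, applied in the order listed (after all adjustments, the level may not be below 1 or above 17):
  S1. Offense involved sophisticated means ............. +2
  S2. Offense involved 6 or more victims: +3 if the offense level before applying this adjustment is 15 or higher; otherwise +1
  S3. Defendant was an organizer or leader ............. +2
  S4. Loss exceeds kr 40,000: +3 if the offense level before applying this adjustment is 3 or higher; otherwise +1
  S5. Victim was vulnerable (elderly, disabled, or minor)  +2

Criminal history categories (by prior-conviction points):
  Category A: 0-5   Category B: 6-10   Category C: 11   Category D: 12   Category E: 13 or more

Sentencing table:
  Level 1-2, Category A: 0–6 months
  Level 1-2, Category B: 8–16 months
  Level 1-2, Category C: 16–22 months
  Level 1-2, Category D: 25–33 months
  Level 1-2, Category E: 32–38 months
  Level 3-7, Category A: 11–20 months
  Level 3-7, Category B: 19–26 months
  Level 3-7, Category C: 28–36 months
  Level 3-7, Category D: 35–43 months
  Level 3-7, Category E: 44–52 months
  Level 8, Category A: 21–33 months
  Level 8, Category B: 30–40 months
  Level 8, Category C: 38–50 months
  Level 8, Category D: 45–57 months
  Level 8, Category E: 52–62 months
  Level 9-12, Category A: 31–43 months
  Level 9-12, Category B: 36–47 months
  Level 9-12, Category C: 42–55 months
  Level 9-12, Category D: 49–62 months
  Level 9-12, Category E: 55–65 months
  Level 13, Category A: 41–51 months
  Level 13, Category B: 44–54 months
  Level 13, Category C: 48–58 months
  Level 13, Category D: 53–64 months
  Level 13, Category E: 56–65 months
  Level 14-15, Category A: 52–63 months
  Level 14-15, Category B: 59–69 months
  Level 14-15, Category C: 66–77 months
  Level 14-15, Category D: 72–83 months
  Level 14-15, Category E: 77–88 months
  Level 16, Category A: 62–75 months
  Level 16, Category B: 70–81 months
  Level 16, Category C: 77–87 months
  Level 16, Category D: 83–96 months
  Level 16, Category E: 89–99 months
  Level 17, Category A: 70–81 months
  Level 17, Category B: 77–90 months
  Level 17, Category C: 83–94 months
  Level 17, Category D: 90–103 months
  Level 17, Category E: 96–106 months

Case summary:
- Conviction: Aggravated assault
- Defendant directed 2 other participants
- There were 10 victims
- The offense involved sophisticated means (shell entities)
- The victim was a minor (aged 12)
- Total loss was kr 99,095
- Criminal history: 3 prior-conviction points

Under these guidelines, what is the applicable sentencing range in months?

70-81 months

Base offense level for aggravated assault: 8.
S1 applies: 8 + 2 = 10.
S2 applies (level before this adjustment is 10 < 15, so +1): 10 + 1 = 11.
S3 applies: 11 + 2 = 13.
S4 applies (level before this adjustment is 13 ≥ 3, so +3): 13 + 3 = 16.
S5 applies: 16 + 2 = 18.
Level 18 exceeds the maximum of 17; capped at 17.
Final offense level: 17.
Criminal history: 3 prior points → Category A (0-5).
Level 17 falls in the 17 band.
Grid: Level 17 × Category A = 70-81 months.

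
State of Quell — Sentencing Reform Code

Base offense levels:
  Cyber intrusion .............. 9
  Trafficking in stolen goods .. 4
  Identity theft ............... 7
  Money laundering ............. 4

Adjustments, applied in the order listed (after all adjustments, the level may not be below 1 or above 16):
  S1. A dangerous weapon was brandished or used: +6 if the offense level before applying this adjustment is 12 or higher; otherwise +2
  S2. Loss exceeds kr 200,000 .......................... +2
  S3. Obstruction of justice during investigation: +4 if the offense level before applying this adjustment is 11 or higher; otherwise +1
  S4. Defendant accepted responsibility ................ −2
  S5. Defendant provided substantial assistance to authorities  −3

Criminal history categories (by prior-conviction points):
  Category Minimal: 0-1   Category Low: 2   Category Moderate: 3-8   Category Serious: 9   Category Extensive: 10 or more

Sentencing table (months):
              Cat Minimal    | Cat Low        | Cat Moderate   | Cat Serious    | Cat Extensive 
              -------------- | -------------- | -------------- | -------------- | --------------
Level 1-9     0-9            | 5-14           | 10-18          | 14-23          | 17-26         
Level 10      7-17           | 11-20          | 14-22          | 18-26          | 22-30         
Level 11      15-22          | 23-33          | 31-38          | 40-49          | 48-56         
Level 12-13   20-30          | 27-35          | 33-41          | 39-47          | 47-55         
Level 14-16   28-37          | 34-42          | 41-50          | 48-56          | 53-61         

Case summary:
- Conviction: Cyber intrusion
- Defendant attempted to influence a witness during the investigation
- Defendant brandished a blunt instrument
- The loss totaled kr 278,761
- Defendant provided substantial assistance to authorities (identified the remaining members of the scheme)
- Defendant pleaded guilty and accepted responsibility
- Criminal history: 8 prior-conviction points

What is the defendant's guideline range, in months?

Base offense level for cyber intrusion: 9.
S1 applies (level before this adjustment is 9 < 12, so +2): 9 + 2 = 11.
S2 applies: 11 + 2 = 13.
S3 applies (level before this adjustment is 13 ≥ 11, so +4): 13 + 4 = 17.
S4 applies: 17 − 2 = 15.
S5 applies: 15 − 3 = 12.
Final offense level: 12.
Criminal history: 8 prior points → Category Moderate (3-8).
Level 12 falls in the 12-13 band.
Grid: Level 12-13 × Category Moderate = 33-41 months.

33-41 months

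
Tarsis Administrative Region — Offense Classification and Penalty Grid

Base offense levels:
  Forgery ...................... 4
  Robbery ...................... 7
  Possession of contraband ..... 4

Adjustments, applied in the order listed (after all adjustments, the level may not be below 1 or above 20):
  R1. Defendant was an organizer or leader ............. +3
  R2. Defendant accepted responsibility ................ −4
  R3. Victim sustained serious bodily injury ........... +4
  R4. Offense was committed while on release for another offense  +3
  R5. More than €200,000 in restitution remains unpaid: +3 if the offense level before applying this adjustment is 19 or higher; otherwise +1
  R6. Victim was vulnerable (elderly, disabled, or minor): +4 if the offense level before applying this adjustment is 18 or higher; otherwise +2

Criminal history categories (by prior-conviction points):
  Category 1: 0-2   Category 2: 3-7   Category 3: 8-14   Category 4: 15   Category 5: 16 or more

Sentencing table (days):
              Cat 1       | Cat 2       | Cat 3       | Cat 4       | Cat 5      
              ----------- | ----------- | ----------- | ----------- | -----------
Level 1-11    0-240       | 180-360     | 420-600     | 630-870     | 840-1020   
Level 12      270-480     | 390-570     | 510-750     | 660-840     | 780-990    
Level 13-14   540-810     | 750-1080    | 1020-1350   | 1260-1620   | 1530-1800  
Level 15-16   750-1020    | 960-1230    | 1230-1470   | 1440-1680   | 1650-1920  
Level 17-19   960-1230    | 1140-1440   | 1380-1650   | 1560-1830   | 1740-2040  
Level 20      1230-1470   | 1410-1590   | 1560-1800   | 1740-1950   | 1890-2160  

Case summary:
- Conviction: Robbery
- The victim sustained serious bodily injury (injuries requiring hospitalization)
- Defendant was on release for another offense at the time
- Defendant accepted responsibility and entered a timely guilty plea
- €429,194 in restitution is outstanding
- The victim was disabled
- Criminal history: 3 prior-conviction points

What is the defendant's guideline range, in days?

750-1080 days

Base offense level for robbery: 7.
R1 does not apply.
R2 applies: 7 − 4 = 3.
R3 applies: 3 + 4 = 7.
R4 applies: 7 + 3 = 10.
R5 applies (level before this adjustment is 10 < 19, so +1): 10 + 1 = 11.
R6 applies (level before this adjustment is 11 < 18, so +2): 11 + 2 = 13.
Final offense level: 13.
Criminal history: 3 prior points → Category 2 (3-7).
Level 13 falls in the 13-14 band.
Grid: Level 13-14 × Category 2 = 750-1080 days.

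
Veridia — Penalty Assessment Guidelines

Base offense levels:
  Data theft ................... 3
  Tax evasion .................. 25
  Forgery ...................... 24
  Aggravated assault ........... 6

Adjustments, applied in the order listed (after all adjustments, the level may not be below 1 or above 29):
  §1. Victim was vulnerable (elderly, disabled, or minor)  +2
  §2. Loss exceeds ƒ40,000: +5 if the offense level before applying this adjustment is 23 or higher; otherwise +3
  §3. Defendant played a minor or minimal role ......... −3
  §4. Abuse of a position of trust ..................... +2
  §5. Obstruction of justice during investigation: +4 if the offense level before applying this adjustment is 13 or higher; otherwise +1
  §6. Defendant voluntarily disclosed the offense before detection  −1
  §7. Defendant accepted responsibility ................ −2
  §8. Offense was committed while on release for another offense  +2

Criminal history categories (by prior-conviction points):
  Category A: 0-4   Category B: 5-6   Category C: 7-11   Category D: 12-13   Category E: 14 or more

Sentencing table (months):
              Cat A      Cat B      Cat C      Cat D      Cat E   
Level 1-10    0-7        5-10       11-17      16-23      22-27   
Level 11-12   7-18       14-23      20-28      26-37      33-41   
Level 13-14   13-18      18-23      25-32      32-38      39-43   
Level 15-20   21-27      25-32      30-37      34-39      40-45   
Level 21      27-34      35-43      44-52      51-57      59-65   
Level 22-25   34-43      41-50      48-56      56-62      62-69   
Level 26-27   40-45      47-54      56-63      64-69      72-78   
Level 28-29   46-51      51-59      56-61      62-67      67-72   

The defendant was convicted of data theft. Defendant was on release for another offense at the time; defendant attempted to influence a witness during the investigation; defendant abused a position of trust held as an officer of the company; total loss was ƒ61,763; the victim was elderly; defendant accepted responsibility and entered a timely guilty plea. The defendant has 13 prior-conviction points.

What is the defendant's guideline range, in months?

26-37 months

Base offense level for data theft: 3.
§1 applies: 3 + 2 = 5.
§2 applies (level before this adjustment is 5 < 23, so +3): 5 + 3 = 8.
§4 applies: 8 + 2 = 10.
§5 applies (level before this adjustment is 10 < 13, so +1): 10 + 1 = 11.
§6 does not apply.
§7 applies: 11 − 2 = 9.
§8 applies: 9 + 2 = 11.
Final offense level: 11.
Criminal history: 13 prior points → Category D (12-13).
Level 11 falls in the 11-12 band.
Grid: Level 11-12 × Category D = 26-37 months.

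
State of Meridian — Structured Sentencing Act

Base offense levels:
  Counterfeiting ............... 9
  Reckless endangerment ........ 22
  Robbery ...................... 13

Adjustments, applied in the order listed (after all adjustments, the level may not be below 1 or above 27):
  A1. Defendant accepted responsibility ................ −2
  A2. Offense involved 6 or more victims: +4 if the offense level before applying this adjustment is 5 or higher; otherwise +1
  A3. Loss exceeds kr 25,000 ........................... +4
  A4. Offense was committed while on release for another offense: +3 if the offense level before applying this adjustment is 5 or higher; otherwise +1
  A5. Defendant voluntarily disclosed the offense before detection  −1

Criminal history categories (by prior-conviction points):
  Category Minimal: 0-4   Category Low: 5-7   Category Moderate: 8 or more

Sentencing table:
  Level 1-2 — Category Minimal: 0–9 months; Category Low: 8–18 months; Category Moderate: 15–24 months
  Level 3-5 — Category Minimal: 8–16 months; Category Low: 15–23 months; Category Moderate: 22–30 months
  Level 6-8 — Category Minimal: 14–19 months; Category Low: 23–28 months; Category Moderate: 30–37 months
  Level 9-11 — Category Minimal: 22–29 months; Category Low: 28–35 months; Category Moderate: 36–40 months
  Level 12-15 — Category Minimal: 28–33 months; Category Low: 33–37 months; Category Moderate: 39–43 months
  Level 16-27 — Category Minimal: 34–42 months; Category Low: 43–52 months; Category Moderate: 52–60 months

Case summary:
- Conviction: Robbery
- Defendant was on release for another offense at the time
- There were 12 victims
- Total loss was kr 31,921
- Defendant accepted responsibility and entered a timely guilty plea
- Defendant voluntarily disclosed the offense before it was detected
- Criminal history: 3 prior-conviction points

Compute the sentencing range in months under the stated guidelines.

34-42 months

Base offense level for robbery: 13.
A1 applies: 13 − 2 = 11.
A2 applies (level before this adjustment is 11 ≥ 5, so +4): 11 + 4 = 15.
A3 applies: 15 + 4 = 19.
A4 applies (level before this adjustment is 19 ≥ 5, so +3): 19 + 3 = 22.
A5 applies: 22 − 1 = 21.
Final offense level: 21.
Criminal history: 3 prior points → Category Minimal (0-4).
Level 21 falls in the 16-27 band.
Grid: Level 16-27 × Category Minimal = 34-42 months.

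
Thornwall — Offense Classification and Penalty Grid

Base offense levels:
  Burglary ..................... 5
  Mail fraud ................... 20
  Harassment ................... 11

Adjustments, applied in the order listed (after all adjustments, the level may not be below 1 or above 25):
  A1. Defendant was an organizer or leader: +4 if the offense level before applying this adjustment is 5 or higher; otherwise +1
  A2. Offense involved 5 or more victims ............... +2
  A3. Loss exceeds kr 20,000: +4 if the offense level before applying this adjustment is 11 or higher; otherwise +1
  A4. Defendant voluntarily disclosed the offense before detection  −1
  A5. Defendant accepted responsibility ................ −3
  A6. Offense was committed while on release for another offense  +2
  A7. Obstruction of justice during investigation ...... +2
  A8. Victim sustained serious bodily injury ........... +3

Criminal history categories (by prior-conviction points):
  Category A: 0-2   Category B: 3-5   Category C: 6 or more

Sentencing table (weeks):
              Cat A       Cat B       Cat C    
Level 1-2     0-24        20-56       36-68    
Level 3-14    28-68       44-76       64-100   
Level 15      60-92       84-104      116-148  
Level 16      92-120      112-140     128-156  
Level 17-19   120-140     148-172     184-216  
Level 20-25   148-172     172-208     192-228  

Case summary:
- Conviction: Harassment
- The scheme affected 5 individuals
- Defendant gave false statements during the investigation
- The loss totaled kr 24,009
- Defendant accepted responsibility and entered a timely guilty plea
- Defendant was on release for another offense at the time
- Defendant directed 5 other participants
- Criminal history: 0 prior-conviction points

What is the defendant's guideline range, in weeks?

Base offense level for harassment: 11.
A1 applies (level before this adjustment is 11 ≥ 5, so +4): 11 + 4 = 15.
A2 applies: 15 + 2 = 17.
A3 applies (level before this adjustment is 17 ≥ 11, so +4): 17 + 4 = 21.
A5 applies: 21 − 3 = 18.
A6 applies: 18 + 2 = 20.
A7 applies: 20 + 2 = 22.
Final offense level: 22.
Criminal history: 0 prior points → Category A (0-2).
Level 22 falls in the 20-25 band.
Grid: Level 20-25 × Category A = 148-172 weeks.

148-172 weeks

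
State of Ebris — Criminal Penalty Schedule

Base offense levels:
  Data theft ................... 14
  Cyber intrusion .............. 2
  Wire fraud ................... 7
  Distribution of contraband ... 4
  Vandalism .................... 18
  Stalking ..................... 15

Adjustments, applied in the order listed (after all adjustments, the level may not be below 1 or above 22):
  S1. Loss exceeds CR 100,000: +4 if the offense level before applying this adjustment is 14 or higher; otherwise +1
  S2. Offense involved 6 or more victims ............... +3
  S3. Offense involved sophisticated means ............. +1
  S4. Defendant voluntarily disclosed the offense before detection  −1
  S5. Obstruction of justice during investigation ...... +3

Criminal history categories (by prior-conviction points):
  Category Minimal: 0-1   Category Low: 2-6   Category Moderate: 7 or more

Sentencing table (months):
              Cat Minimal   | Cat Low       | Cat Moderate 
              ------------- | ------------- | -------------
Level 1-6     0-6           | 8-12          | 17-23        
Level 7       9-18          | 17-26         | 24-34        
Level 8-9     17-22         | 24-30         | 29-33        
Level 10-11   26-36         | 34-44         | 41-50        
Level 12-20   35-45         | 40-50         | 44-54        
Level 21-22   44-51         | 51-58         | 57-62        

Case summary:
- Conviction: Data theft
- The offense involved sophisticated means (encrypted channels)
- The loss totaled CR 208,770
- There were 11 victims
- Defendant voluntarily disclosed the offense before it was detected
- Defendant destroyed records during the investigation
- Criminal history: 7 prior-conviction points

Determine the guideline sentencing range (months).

Base offense level for data theft: 14.
S1 applies (level before this adjustment is 14 ≥ 14, so +4): 14 + 4 = 18.
S2 applies: 18 + 3 = 21.
S3 applies: 21 + 1 = 22.
S4 applies: 22 − 1 = 21.
S5 applies: 21 + 3 = 24.
Level 24 exceeds the maximum of 22; capped at 22.
Final offense level: 22.
Criminal history: 7 prior points → Category Moderate (7+).
Level 22 falls in the 21-22 band.
Grid: Level 21-22 × Category Moderate = 57-62 months.

57-62 months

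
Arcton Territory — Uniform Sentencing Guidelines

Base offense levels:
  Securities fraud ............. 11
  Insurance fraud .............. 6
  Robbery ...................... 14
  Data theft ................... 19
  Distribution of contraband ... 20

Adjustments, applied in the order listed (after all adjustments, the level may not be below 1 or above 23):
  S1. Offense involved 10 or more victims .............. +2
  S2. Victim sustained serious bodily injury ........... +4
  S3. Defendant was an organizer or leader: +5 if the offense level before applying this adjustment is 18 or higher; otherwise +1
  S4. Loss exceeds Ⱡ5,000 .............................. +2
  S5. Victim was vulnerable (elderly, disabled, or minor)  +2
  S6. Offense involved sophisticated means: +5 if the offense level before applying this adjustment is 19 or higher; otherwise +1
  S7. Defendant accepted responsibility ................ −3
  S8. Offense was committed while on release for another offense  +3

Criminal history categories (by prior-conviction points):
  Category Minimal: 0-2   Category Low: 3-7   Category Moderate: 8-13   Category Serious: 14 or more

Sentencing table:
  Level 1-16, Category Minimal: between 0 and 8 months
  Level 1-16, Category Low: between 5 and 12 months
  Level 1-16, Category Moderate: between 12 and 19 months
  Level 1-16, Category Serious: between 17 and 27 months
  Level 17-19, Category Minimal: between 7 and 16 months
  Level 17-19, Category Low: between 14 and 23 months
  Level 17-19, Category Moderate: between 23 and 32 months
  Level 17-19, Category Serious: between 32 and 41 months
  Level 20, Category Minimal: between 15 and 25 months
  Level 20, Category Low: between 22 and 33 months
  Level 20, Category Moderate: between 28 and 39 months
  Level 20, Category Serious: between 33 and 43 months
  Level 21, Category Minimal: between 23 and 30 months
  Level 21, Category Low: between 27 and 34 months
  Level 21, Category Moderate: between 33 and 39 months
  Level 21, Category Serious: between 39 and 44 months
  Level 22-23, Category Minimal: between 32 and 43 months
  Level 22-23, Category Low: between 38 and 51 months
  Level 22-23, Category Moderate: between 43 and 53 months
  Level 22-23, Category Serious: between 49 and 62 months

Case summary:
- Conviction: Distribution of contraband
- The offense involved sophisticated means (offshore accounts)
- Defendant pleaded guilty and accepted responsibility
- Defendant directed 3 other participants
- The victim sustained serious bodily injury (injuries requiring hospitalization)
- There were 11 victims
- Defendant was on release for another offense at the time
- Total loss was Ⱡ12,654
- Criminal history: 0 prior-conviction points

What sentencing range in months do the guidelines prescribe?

32-43 months

Base offense level for distribution of contraband: 20.
S1 applies: 20 + 2 = 22.
S2 applies: 22 + 4 = 26.
S3 applies (level before this adjustment is 26 ≥ 18, so +5): 26 + 5 = 31.
S4 applies: 31 + 2 = 33.
S6 applies (level before this adjustment is 33 ≥ 19, so +5): 33 + 5 = 38.
S7 applies: 38 − 3 = 35.
S8 applies: 35 + 3 = 38.
Level 38 exceeds the maximum of 23; capped at 23.
Final offense level: 23.
Criminal history: 0 prior points → Category Minimal (0-2).
Level 23 falls in the 22-23 band.
Grid: Level 22-23 × Category Minimal = 32-43 months.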